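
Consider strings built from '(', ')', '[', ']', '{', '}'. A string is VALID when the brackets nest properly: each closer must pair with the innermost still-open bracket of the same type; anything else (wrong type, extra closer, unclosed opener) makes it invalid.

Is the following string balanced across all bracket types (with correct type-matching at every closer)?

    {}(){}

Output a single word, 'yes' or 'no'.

Answer: yes

Derivation:
pos 0: push '{'; stack = {
pos 1: '}' matches '{'; pop; stack = (empty)
pos 2: push '('; stack = (
pos 3: ')' matches '('; pop; stack = (empty)
pos 4: push '{'; stack = {
pos 5: '}' matches '{'; pop; stack = (empty)
end: stack empty → VALID
Verdict: properly nested → yes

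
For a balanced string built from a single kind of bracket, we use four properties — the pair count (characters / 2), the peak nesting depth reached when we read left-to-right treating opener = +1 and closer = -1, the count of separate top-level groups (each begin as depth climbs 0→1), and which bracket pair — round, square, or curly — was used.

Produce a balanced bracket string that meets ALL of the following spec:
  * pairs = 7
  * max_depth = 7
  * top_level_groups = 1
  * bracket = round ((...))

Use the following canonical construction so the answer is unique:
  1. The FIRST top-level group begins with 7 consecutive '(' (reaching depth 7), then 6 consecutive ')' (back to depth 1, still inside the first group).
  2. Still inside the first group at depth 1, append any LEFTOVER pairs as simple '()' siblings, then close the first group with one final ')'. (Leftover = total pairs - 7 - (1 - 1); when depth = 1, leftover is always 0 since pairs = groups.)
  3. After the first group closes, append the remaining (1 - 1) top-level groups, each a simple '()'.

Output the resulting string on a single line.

Answer: ((((((()))))))

Derivation:
Spec: pairs=7 depth=7 groups=1
Leftover pairs = 7 - 7 - (1-1) = 0
First group: deep chain of depth 7 + 0 sibling pairs
Remaining 0 groups: simple '()' each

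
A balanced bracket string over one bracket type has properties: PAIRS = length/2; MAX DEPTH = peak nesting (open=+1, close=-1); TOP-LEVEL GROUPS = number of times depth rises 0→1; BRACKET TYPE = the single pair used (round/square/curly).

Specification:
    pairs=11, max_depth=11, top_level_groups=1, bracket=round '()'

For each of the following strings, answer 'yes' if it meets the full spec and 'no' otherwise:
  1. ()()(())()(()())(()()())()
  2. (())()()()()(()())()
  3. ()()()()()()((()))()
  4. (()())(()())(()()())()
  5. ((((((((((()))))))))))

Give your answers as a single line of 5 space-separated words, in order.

Answer: no no no no yes

Derivation:
String 1 '()()(())()(()())(()()())()': depth seq [1 0 1 0 1 2 1 0 1 0 1 2 1 2 1 0 1 2 1 2 1 2 1 0 1 0]
  -> pairs=13 depth=2 groups=7 -> no
String 2 '(())()()()()(()())()': depth seq [1 2 1 0 1 0 1 0 1 0 1 0 1 2 1 2 1 0 1 0]
  -> pairs=10 depth=2 groups=7 -> no
String 3 '()()()()()()((()))()': depth seq [1 0 1 0 1 0 1 0 1 0 1 0 1 2 3 2 1 0 1 0]
  -> pairs=10 depth=3 groups=8 -> no
String 4 '(()())(()())(()()())()': depth seq [1 2 1 2 1 0 1 2 1 2 1 0 1 2 1 2 1 2 1 0 1 0]
  -> pairs=11 depth=2 groups=4 -> no
String 5 '((((((((((()))))))))))': depth seq [1 2 3 4 5 6 7 8 9 10 11 10 9 8 7 6 5 4 3 2 1 0]
  -> pairs=11 depth=11 groups=1 -> yes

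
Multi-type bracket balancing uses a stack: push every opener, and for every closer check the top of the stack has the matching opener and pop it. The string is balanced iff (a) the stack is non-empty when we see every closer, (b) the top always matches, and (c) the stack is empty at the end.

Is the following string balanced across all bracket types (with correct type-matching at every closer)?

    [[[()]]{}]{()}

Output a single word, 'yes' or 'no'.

Answer: yes

Derivation:
pos 0: push '['; stack = [
pos 1: push '['; stack = [[
pos 2: push '['; stack = [[[
pos 3: push '('; stack = [[[(
pos 4: ')' matches '('; pop; stack = [[[
pos 5: ']' matches '['; pop; stack = [[
pos 6: ']' matches '['; pop; stack = [
pos 7: push '{'; stack = [{
pos 8: '}' matches '{'; pop; stack = [
pos 9: ']' matches '['; pop; stack = (empty)
pos 10: push '{'; stack = {
pos 11: push '('; stack = {(
pos 12: ')' matches '('; pop; stack = {
pos 13: '}' matches '{'; pop; stack = (empty)
end: stack empty → VALID
Verdict: properly nested → yes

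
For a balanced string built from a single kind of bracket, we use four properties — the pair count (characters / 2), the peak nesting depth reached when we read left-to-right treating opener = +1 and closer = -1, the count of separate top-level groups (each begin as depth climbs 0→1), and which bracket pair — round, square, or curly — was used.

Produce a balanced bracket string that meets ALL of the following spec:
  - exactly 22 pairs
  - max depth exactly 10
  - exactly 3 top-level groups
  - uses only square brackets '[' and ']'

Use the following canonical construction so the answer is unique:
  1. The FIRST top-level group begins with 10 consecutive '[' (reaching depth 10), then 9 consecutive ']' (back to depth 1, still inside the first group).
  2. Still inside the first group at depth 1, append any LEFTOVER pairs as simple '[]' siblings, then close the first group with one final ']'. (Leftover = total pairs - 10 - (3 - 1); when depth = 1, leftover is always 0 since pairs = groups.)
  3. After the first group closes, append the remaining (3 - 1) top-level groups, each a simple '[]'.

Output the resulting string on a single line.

Spec: pairs=22 depth=10 groups=3
Leftover pairs = 22 - 10 - (3-1) = 10
First group: deep chain of depth 10 + 10 sibling pairs
Remaining 2 groups: simple '[]' each

Answer: [[[[[[[[[[]]]]]]]]][][][][][][][][][][]][][]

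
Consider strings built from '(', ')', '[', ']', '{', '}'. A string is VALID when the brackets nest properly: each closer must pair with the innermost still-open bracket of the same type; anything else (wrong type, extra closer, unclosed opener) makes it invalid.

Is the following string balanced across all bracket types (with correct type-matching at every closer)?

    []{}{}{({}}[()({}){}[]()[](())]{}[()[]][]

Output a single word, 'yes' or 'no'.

Answer: no

Derivation:
pos 0: push '['; stack = [
pos 1: ']' matches '['; pop; stack = (empty)
pos 2: push '{'; stack = {
pos 3: '}' matches '{'; pop; stack = (empty)
pos 4: push '{'; stack = {
pos 5: '}' matches '{'; pop; stack = (empty)
pos 6: push '{'; stack = {
pos 7: push '('; stack = {(
pos 8: push '{'; stack = {({
pos 9: '}' matches '{'; pop; stack = {(
pos 10: saw closer '}' but top of stack is '(' (expected ')') → INVALID
Verdict: type mismatch at position 10: '}' closes '(' → no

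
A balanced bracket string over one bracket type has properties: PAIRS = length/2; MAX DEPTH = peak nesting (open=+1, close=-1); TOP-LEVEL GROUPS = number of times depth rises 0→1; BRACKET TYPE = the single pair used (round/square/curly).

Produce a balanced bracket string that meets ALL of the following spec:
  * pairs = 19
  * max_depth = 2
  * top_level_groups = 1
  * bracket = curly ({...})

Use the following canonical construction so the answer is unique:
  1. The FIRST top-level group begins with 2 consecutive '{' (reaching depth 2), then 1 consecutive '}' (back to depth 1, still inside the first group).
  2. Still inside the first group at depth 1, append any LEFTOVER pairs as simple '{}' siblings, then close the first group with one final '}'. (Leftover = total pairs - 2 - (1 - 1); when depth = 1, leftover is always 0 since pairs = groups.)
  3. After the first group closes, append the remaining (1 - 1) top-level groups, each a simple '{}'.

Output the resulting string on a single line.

Spec: pairs=19 depth=2 groups=1
Leftover pairs = 19 - 2 - (1-1) = 17
First group: deep chain of depth 2 + 17 sibling pairs
Remaining 0 groups: simple '{}' each

Answer: {{}{}{}{}{}{}{}{}{}{}{}{}{}{}{}{}{}{}}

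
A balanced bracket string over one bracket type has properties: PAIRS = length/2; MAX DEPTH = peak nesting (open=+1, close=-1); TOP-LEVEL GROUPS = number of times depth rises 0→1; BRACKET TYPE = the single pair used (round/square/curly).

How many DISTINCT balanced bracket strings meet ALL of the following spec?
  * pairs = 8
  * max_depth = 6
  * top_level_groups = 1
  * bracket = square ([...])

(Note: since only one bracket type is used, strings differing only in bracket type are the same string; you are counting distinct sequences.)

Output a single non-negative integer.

Spec: pairs=8 depth=6 groups=1
Count(depth <= 6) = 417
Count(depth <= 5) = 365
Count(depth == 6) = 417 - 365 = 52

Answer: 52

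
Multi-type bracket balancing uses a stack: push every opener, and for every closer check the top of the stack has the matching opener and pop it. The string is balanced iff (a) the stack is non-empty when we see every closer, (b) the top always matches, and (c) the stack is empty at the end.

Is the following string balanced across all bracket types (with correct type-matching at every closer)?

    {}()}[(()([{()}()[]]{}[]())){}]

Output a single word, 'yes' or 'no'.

Answer: no

Derivation:
pos 0: push '{'; stack = {
pos 1: '}' matches '{'; pop; stack = (empty)
pos 2: push '('; stack = (
pos 3: ')' matches '('; pop; stack = (empty)
pos 4: saw closer '}' but stack is empty → INVALID
Verdict: unmatched closer '}' at position 4 → no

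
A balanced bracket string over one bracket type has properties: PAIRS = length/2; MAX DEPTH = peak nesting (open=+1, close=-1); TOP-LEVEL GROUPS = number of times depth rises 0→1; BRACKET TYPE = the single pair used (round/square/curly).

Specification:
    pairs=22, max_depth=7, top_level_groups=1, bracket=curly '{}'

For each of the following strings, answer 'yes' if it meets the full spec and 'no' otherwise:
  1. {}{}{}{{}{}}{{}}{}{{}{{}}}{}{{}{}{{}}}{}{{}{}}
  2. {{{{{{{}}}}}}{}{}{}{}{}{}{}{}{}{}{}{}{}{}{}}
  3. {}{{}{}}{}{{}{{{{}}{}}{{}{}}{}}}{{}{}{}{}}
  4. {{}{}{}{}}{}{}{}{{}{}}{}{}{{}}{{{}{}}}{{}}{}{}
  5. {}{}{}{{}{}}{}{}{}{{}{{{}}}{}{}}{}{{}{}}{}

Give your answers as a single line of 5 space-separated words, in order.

Answer: no yes no no no

Derivation:
String 1 '{}{}{}{{}{}}{{}}{}{{}{{}}}{}{{}{}{{}}}{}{{}{}}': depth seq [1 0 1 0 1 0 1 2 1 2 1 0 1 2 1 0 1 0 1 2 1 2 3 2 1 0 1 0 1 2 1 2 1 2 3 2 1 0 1 0 1 2 1 2 1 0]
  -> pairs=23 depth=3 groups=11 -> no
String 2 '{{{{{{{}}}}}}{}{}{}{}{}{}{}{}{}{}{}{}{}{}{}}': depth seq [1 2 3 4 5 6 7 6 5 4 3 2 1 2 1 2 1 2 1 2 1 2 1 2 1 2 1 2 1 2 1 2 1 2 1 2 1 2 1 2 1 2 1 0]
  -> pairs=22 depth=7 groups=1 -> yes
String 3 '{}{{}{}}{}{{}{{{{}}{}}{{}{}}{}}}{{}{}{}{}}': depth seq [1 0 1 2 1 2 1 0 1 0 1 2 1 2 3 4 5 4 3 4 3 2 3 4 3 4 3 2 3 2 1 0 1 2 1 2 1 2 1 2 1 0]
  -> pairs=21 depth=5 groups=5 -> no
String 4 '{{}{}{}{}}{}{}{}{{}{}}{}{}{{}}{{{}{}}}{{}}{}{}': depth seq [1 2 1 2 1 2 1 2 1 0 1 0 1 0 1 0 1 2 1 2 1 0 1 0 1 0 1 2 1 0 1 2 3 2 3 2 1 0 1 2 1 0 1 0 1 0]
  -> pairs=23 depth=3 groups=12 -> no
String 5 '{}{}{}{{}{}}{}{}{}{{}{{{}}}{}{}}{}{{}{}}{}': depth seq [1 0 1 0 1 0 1 2 1 2 1 0 1 0 1 0 1 0 1 2 1 2 3 4 3 2 1 2 1 2 1 0 1 0 1 2 1 2 1 0 1 0]
  -> pairs=21 depth=4 groups=11 -> no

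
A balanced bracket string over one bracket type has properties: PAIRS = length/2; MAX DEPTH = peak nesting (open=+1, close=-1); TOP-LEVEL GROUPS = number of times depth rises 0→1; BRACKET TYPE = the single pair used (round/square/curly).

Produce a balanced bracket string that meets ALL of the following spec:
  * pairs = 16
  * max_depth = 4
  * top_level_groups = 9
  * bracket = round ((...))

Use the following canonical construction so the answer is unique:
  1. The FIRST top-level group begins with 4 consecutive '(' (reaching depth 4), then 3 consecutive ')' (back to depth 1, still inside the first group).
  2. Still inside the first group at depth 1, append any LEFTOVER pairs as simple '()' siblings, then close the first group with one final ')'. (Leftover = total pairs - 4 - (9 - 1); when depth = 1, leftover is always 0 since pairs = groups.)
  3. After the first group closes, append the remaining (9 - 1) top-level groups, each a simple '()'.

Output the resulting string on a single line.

Spec: pairs=16 depth=4 groups=9
Leftover pairs = 16 - 4 - (9-1) = 4
First group: deep chain of depth 4 + 4 sibling pairs
Remaining 8 groups: simple '()' each

Answer: (((()))()()()())()()()()()()()()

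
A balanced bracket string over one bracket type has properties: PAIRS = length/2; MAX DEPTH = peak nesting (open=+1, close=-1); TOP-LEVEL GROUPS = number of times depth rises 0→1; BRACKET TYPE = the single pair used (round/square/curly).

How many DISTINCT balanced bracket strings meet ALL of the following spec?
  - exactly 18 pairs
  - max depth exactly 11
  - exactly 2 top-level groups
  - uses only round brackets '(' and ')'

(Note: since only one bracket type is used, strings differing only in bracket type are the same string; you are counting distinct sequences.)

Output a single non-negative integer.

Spec: pairs=18 depth=11 groups=2
Count(depth <= 11) = 129322886
Count(depth <= 10) = 128297158
Count(depth == 11) = 129322886 - 128297158 = 1025728

Answer: 1025728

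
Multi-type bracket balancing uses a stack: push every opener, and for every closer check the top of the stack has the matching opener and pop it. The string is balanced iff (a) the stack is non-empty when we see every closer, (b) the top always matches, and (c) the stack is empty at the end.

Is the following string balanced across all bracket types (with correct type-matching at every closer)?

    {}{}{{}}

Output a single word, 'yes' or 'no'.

pos 0: push '{'; stack = {
pos 1: '}' matches '{'; pop; stack = (empty)
pos 2: push '{'; stack = {
pos 3: '}' matches '{'; pop; stack = (empty)
pos 4: push '{'; stack = {
pos 5: push '{'; stack = {{
pos 6: '}' matches '{'; pop; stack = {
pos 7: '}' matches '{'; pop; stack = (empty)
end: stack empty → VALID
Verdict: properly nested → yes

Answer: yes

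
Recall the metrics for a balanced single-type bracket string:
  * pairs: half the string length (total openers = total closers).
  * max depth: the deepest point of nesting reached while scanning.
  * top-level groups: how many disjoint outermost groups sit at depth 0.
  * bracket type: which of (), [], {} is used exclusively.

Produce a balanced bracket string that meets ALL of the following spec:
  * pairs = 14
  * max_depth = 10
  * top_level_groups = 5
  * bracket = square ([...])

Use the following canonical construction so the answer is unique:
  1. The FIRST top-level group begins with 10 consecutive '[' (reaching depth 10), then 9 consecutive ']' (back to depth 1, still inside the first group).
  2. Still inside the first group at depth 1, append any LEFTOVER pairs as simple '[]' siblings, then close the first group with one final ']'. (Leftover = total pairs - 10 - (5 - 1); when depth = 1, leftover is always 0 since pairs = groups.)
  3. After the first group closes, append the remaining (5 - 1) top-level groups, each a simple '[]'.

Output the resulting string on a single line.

Answer: [[[[[[[[[[]]]]]]]]]][][][][]

Derivation:
Spec: pairs=14 depth=10 groups=5
Leftover pairs = 14 - 10 - (5-1) = 0
First group: deep chain of depth 10 + 0 sibling pairs
Remaining 4 groups: simple '[]' each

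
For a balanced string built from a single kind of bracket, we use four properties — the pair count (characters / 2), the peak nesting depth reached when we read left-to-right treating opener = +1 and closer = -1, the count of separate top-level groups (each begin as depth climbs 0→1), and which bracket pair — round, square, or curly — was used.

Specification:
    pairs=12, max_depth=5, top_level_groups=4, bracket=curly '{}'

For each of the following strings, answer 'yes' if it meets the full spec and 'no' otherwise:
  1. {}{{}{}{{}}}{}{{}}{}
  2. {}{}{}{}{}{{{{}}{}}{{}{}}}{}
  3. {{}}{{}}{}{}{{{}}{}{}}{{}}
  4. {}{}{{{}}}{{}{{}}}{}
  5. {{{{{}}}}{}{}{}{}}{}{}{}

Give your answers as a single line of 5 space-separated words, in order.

String 1 '{}{{}{}{{}}}{}{{}}{}': depth seq [1 0 1 2 1 2 1 2 3 2 1 0 1 0 1 2 1 0 1 0]
  -> pairs=10 depth=3 groups=5 -> no
String 2 '{}{}{}{}{}{{{{}}{}}{{}{}}}{}': depth seq [1 0 1 0 1 0 1 0 1 0 1 2 3 4 3 2 3 2 1 2 3 2 3 2 1 0 1 0]
  -> pairs=14 depth=4 groups=7 -> no
String 3 '{{}}{{}}{}{}{{{}}{}{}}{{}}': depth seq [1 2 1 0 1 2 1 0 1 0 1 0 1 2 3 2 1 2 1 2 1 0 1 2 1 0]
  -> pairs=13 depth=3 groups=6 -> no
String 4 '{}{}{{{}}}{{}{{}}}{}': depth seq [1 0 1 0 1 2 3 2 1 0 1 2 1 2 3 2 1 0 1 0]
  -> pairs=10 depth=3 groups=5 -> no
String 5 '{{{{{}}}}{}{}{}{}}{}{}{}': depth seq [1 2 3 4 5 4 3 2 1 2 1 2 1 2 1 2 1 0 1 0 1 0 1 0]
  -> pairs=12 depth=5 groups=4 -> yes

Answer: no no no no yes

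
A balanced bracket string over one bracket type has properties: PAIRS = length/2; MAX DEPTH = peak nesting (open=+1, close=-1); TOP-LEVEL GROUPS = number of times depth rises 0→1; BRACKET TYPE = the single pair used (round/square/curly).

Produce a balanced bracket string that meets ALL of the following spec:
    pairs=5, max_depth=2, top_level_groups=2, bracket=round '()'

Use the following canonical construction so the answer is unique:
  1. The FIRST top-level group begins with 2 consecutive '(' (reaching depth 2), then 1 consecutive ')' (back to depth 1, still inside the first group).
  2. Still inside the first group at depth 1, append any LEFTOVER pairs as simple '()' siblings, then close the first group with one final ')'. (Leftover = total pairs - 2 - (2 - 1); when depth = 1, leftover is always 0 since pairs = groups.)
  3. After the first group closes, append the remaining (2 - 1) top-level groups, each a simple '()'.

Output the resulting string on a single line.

Spec: pairs=5 depth=2 groups=2
Leftover pairs = 5 - 2 - (2-1) = 2
First group: deep chain of depth 2 + 2 sibling pairs
Remaining 1 groups: simple '()' each

Answer: (()()())()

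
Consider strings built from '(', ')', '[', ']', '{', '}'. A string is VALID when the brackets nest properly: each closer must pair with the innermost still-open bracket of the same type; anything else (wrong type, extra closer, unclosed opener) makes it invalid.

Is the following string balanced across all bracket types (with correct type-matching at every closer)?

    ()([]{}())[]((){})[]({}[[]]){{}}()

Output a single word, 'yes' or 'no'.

Answer: yes

Derivation:
pos 0: push '('; stack = (
pos 1: ')' matches '('; pop; stack = (empty)
pos 2: push '('; stack = (
pos 3: push '['; stack = ([
pos 4: ']' matches '['; pop; stack = (
pos 5: push '{'; stack = ({
pos 6: '}' matches '{'; pop; stack = (
pos 7: push '('; stack = ((
pos 8: ')' matches '('; pop; stack = (
pos 9: ')' matches '('; pop; stack = (empty)
pos 10: push '['; stack = [
pos 11: ']' matches '['; pop; stack = (empty)
pos 12: push '('; stack = (
pos 13: push '('; stack = ((
pos 14: ')' matches '('; pop; stack = (
pos 15: push '{'; stack = ({
pos 16: '}' matches '{'; pop; stack = (
pos 17: ')' matches '('; pop; stack = (empty)
pos 18: push '['; stack = [
pos 19: ']' matches '['; pop; stack = (empty)
pos 20: push '('; stack = (
pos 21: push '{'; stack = ({
pos 22: '}' matches '{'; pop; stack = (
pos 23: push '['; stack = ([
pos 24: push '['; stack = ([[
pos 25: ']' matches '['; pop; stack = ([
pos 26: ']' matches '['; pop; stack = (
pos 27: ')' matches '('; pop; stack = (empty)
pos 28: push '{'; stack = {
pos 29: push '{'; stack = {{
pos 30: '}' matches '{'; pop; stack = {
pos 31: '}' matches '{'; pop; stack = (empty)
pos 32: push '('; stack = (
pos 33: ')' matches '('; pop; stack = (empty)
end: stack empty → VALID
Verdict: properly nested → yes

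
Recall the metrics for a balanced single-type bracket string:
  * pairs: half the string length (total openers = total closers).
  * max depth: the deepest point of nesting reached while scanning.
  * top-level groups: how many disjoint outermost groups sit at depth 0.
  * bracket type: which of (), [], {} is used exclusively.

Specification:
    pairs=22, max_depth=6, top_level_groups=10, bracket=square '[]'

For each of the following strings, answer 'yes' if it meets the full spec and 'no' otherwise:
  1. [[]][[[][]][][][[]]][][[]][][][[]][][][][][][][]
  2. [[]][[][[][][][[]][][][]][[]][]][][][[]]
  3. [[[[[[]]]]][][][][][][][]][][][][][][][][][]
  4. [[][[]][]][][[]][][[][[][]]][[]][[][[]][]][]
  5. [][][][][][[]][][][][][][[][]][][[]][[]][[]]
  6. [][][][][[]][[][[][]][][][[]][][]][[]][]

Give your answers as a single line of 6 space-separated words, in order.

String 1 '[[]][[[][]][][][[]]][][[]][][][[]][][][][][][][]': depth seq [1 2 1 0 1 2 3 2 3 2 1 2 1 2 1 2 3 2 1 0 1 0 1 2 1 0 1 0 1 0 1 2 1 0 1 0 1 0 1 0 1 0 1 0 1 0 1 0]
  -> pairs=24 depth=3 groups=14 -> no
String 2 '[[]][[][[][][][[]][][][]][[]][]][][][[]]': depth seq [1 2 1 0 1 2 1 2 3 2 3 2 3 2 3 4 3 2 3 2 3 2 3 2 1 2 3 2 1 2 1 0 1 0 1 0 1 2 1 0]
  -> pairs=20 depth=4 groups=5 -> no
String 3 '[[[[[[]]]]][][][][][][][]][][][][][][][][][]': depth seq [1 2 3 4 5 6 5 4 3 2 1 2 1 2 1 2 1 2 1 2 1 2 1 2 1 0 1 0 1 0 1 0 1 0 1 0 1 0 1 0 1 0 1 0]
  -> pairs=22 depth=6 groups=10 -> yes
String 4 '[[][[]][]][][[]][][[][[][]]][[]][[][[]][]][]': depth seq [1 2 1 2 3 2 1 2 1 0 1 0 1 2 1 0 1 0 1 2 1 2 3 2 3 2 1 0 1 2 1 0 1 2 1 2 3 2 1 2 1 0 1 0]
  -> pairs=22 depth=3 groups=8 -> no
String 5 '[][][][][][[]][][][][][][[][]][][[]][[]][[]]': depth seq [1 0 1 0 1 0 1 0 1 0 1 2 1 0 1 0 1 0 1 0 1 0 1 0 1 2 1 2 1 0 1 0 1 2 1 0 1 2 1 0 1 2 1 0]
  -> pairs=22 depth=2 groups=16 -> no
String 6 '[][][][][[]][[][[][]][][][[]][][]][[]][]': depth seq [1 0 1 0 1 0 1 0 1 2 1 0 1 2 1 2 3 2 3 2 1 2 1 2 1 2 3 2 1 2 1 2 1 0 1 2 1 0 1 0]
  -> pairs=20 depth=3 groups=8 -> no

Answer: no no yes no no no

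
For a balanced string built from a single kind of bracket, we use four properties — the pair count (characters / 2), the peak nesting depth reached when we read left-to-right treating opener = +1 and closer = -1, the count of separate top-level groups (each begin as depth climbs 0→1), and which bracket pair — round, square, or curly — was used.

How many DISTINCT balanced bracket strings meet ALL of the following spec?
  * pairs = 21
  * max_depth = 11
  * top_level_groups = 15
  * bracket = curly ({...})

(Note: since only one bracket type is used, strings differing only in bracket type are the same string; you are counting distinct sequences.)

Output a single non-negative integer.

Spec: pairs=21 depth=11 groups=15
Count(depth <= 11) = 164450
Count(depth <= 10) = 164450
Count(depth == 11) = 164450 - 164450 = 0

Answer: 0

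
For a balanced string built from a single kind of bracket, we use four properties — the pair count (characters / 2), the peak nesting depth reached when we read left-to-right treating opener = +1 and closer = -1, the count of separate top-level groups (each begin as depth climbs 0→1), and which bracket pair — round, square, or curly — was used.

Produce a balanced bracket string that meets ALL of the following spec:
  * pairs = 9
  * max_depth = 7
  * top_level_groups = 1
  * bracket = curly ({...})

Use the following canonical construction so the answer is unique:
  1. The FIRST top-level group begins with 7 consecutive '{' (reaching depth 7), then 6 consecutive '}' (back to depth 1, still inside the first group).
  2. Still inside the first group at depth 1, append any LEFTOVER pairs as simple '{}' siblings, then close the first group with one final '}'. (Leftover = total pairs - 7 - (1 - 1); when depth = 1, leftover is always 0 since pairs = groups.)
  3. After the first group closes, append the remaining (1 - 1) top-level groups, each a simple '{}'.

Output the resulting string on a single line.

Answer: {{{{{{{}}}}}}{}{}}

Derivation:
Spec: pairs=9 depth=7 groups=1
Leftover pairs = 9 - 7 - (1-1) = 2
First group: deep chain of depth 7 + 2 sibling pairs
Remaining 0 groups: simple '{}' each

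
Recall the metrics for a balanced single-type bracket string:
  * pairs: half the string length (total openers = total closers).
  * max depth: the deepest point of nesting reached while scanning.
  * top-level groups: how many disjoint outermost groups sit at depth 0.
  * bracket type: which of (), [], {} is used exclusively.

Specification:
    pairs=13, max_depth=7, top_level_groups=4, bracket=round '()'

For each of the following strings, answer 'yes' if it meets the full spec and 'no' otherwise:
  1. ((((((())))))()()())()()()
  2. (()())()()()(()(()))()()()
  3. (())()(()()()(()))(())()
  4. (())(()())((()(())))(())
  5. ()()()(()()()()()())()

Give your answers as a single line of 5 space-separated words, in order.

String 1 '((((((())))))()()())()()()': depth seq [1 2 3 4 5 6 7 6 5 4 3 2 1 2 1 2 1 2 1 0 1 0 1 0 1 0]
  -> pairs=13 depth=7 groups=4 -> yes
String 2 '(()())()()()(()(()))()()()': depth seq [1 2 1 2 1 0 1 0 1 0 1 0 1 2 1 2 3 2 1 0 1 0 1 0 1 0]
  -> pairs=13 depth=3 groups=8 -> no
String 3 '(())()(()()()(()))(())()': depth seq [1 2 1 0 1 0 1 2 1 2 1 2 1 2 3 2 1 0 1 2 1 0 1 0]
  -> pairs=12 depth=3 groups=5 -> no
String 4 '(())(()())((()(())))(())': depth seq [1 2 1 0 1 2 1 2 1 0 1 2 3 2 3 4 3 2 1 0 1 2 1 0]
  -> pairs=12 depth=4 groups=4 -> no
String 5 '()()()(()()()()()())()': depth seq [1 0 1 0 1 0 1 2 1 2 1 2 1 2 1 2 1 2 1 0 1 0]
  -> pairs=11 depth=2 groups=5 -> no

Answer: yes no no no no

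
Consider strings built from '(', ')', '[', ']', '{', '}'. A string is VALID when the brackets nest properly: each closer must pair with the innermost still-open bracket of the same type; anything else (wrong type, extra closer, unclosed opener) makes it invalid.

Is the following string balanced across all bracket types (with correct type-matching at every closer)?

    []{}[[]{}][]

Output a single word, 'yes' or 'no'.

Answer: yes

Derivation:
pos 0: push '['; stack = [
pos 1: ']' matches '['; pop; stack = (empty)
pos 2: push '{'; stack = {
pos 3: '}' matches '{'; pop; stack = (empty)
pos 4: push '['; stack = [
pos 5: push '['; stack = [[
pos 6: ']' matches '['; pop; stack = [
pos 7: push '{'; stack = [{
pos 8: '}' matches '{'; pop; stack = [
pos 9: ']' matches '['; pop; stack = (empty)
pos 10: push '['; stack = [
pos 11: ']' matches '['; pop; stack = (empty)
end: stack empty → VALID
Verdict: properly nested → yes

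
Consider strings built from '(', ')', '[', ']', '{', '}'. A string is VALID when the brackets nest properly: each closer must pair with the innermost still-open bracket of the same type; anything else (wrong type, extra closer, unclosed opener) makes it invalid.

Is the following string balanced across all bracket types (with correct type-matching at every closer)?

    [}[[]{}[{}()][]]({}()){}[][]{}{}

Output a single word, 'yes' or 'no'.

Answer: no

Derivation:
pos 0: push '['; stack = [
pos 1: saw closer '}' but top of stack is '[' (expected ']') → INVALID
Verdict: type mismatch at position 1: '}' closes '[' → no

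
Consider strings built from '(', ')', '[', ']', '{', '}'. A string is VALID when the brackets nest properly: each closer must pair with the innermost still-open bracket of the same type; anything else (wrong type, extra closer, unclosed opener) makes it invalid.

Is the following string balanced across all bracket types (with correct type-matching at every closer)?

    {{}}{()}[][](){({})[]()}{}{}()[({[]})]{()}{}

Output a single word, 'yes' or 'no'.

Answer: yes

Derivation:
pos 0: push '{'; stack = {
pos 1: push '{'; stack = {{
pos 2: '}' matches '{'; pop; stack = {
pos 3: '}' matches '{'; pop; stack = (empty)
pos 4: push '{'; stack = {
pos 5: push '('; stack = {(
pos 6: ')' matches '('; pop; stack = {
pos 7: '}' matches '{'; pop; stack = (empty)
pos 8: push '['; stack = [
pos 9: ']' matches '['; pop; stack = (empty)
pos 10: push '['; stack = [
pos 11: ']' matches '['; pop; stack = (empty)
pos 12: push '('; stack = (
pos 13: ')' matches '('; pop; stack = (empty)
pos 14: push '{'; stack = {
pos 15: push '('; stack = {(
pos 16: push '{'; stack = {({
pos 17: '}' matches '{'; pop; stack = {(
pos 18: ')' matches '('; pop; stack = {
pos 19: push '['; stack = {[
pos 20: ']' matches '['; pop; stack = {
pos 21: push '('; stack = {(
pos 22: ')' matches '('; pop; stack = {
pos 23: '}' matches '{'; pop; stack = (empty)
pos 24: push '{'; stack = {
pos 25: '}' matches '{'; pop; stack = (empty)
pos 26: push '{'; stack = {
pos 27: '}' matches '{'; pop; stack = (empty)
pos 28: push '('; stack = (
pos 29: ')' matches '('; pop; stack = (empty)
pos 30: push '['; stack = [
pos 31: push '('; stack = [(
pos 32: push '{'; stack = [({
pos 33: push '['; stack = [({[
pos 34: ']' matches '['; pop; stack = [({
pos 35: '}' matches '{'; pop; stack = [(
pos 36: ')' matches '('; pop; stack = [
pos 37: ']' matches '['; pop; stack = (empty)
pos 38: push '{'; stack = {
pos 39: push '('; stack = {(
pos 40: ')' matches '('; pop; stack = {
pos 41: '}' matches '{'; pop; stack = (empty)
pos 42: push '{'; stack = {
pos 43: '}' matches '{'; pop; stack = (empty)
end: stack empty → VALID
Verdict: properly nested → yes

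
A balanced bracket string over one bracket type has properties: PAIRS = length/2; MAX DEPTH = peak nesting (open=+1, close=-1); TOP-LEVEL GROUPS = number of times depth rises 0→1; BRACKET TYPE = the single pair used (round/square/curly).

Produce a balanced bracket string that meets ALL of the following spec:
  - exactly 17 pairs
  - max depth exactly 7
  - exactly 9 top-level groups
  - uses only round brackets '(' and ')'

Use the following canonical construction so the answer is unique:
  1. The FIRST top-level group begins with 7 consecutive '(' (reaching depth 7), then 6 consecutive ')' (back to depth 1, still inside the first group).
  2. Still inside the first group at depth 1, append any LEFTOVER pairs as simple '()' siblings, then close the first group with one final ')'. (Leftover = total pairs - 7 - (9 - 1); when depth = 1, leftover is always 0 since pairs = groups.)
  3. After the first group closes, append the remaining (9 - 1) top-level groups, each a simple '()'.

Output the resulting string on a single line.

Spec: pairs=17 depth=7 groups=9
Leftover pairs = 17 - 7 - (9-1) = 2
First group: deep chain of depth 7 + 2 sibling pairs
Remaining 8 groups: simple '()' each

Answer: ((((((())))))()())()()()()()()()()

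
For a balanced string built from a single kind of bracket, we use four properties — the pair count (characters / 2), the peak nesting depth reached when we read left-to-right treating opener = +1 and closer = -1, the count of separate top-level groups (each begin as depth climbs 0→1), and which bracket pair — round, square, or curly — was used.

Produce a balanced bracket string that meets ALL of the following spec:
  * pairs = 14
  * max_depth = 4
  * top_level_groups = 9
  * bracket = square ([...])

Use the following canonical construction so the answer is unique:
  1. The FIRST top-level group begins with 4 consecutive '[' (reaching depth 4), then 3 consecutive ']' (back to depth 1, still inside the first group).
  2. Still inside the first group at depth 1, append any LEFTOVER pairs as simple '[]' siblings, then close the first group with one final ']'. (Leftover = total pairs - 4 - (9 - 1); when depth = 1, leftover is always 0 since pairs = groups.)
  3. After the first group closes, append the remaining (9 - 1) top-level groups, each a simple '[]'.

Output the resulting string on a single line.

Answer: [[[[]]][][]][][][][][][][][]

Derivation:
Spec: pairs=14 depth=4 groups=9
Leftover pairs = 14 - 4 - (9-1) = 2
First group: deep chain of depth 4 + 2 sibling pairs
Remaining 8 groups: simple '[]' each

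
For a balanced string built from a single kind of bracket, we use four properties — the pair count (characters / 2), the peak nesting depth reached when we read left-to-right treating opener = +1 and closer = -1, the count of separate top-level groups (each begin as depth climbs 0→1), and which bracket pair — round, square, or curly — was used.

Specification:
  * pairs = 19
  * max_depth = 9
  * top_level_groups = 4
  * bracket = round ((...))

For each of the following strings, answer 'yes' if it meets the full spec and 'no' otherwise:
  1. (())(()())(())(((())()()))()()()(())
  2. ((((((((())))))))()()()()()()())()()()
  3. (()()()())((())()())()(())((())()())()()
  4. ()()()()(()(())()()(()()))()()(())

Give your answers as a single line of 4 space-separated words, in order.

Answer: no yes no no

Derivation:
String 1 '(())(()())(())(((())()()))()()()(())': depth seq [1 2 1 0 1 2 1 2 1 0 1 2 1 0 1 2 3 4 3 2 3 2 3 2 1 0 1 0 1 0 1 0 1 2 1 0]
  -> pairs=18 depth=4 groups=8 -> no
String 2 '((((((((())))))))()()()()()()())()()()': depth seq [1 2 3 4 5 6 7 8 9 8 7 6 5 4 3 2 1 2 1 2 1 2 1 2 1 2 1 2 1 2 1 0 1 0 1 0 1 0]
  -> pairs=19 depth=9 groups=4 -> yes
String 3 '(()()()())((())()())()(())((())()())()()': depth seq [1 2 1 2 1 2 1 2 1 0 1 2 3 2 1 2 1 2 1 0 1 0 1 2 1 0 1 2 3 2 1 2 1 2 1 0 1 0 1 0]
  -> pairs=20 depth=3 groups=7 -> no
String 4 '()()()()(()(())()()(()()))()()(())': depth seq [1 0 1 0 1 0 1 0 1 2 1 2 3 2 1 2 1 2 1 2 3 2 3 2 1 0 1 0 1 0 1 2 1 0]
  -> pairs=17 depth=3 groups=8 -> no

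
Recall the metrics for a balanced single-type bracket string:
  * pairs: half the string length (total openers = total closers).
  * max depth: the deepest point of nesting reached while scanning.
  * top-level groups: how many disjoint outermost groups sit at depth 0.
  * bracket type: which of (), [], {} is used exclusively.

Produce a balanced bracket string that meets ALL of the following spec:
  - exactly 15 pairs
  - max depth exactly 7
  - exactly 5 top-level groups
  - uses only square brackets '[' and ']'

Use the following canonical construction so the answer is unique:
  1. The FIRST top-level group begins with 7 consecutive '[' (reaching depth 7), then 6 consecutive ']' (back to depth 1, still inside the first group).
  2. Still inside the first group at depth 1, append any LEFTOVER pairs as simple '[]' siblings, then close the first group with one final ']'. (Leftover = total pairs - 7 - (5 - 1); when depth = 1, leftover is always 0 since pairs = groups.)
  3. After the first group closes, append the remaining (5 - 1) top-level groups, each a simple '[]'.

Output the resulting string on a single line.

Answer: [[[[[[[]]]]]][][][][]][][][][]

Derivation:
Spec: pairs=15 depth=7 groups=5
Leftover pairs = 15 - 7 - (5-1) = 4
First group: deep chain of depth 7 + 4 sibling pairs
Remaining 4 groups: simple '[]' each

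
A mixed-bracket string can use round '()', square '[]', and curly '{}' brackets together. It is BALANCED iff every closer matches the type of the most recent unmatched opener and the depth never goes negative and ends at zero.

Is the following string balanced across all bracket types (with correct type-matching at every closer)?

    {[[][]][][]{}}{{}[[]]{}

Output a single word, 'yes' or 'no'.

Answer: no

Derivation:
pos 0: push '{'; stack = {
pos 1: push '['; stack = {[
pos 2: push '['; stack = {[[
pos 3: ']' matches '['; pop; stack = {[
pos 4: push '['; stack = {[[
pos 5: ']' matches '['; pop; stack = {[
pos 6: ']' matches '['; pop; stack = {
pos 7: push '['; stack = {[
pos 8: ']' matches '['; pop; stack = {
pos 9: push '['; stack = {[
pos 10: ']' matches '['; pop; stack = {
pos 11: push '{'; stack = {{
pos 12: '}' matches '{'; pop; stack = {
pos 13: '}' matches '{'; pop; stack = (empty)
pos 14: push '{'; stack = {
pos 15: push '{'; stack = {{
pos 16: '}' matches '{'; pop; stack = {
pos 17: push '['; stack = {[
pos 18: push '['; stack = {[[
pos 19: ']' matches '['; pop; stack = {[
pos 20: ']' matches '['; pop; stack = {
pos 21: push '{'; stack = {{
pos 22: '}' matches '{'; pop; stack = {
end: stack still non-empty ({) → INVALID
Verdict: unclosed openers at end: { → no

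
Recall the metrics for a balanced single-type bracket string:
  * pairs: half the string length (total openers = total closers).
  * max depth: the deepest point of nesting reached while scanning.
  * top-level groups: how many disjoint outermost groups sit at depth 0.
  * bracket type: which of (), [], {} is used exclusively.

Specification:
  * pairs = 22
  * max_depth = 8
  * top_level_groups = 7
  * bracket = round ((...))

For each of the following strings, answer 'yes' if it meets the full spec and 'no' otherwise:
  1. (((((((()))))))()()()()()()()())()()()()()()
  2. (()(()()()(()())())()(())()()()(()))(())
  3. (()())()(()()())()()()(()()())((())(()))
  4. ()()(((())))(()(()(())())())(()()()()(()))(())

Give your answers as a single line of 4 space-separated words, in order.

Answer: yes no no no

Derivation:
String 1 '(((((((()))))))()()()()()()()())()()()()()()': depth seq [1 2 3 4 5 6 7 8 7 6 5 4 3 2 1 2 1 2 1 2 1 2 1 2 1 2 1 2 1 2 1 0 1 0 1 0 1 0 1 0 1 0 1 0]
  -> pairs=22 depth=8 groups=7 -> yes
String 2 '(()(()()()(()())())()(())()()()(()))(())': depth seq [1 2 1 2 3 2 3 2 3 2 3 4 3 4 3 2 3 2 1 2 1 2 3 2 1 2 1 2 1 2 1 2 3 2 1 0 1 2 1 0]
  -> pairs=20 depth=4 groups=2 -> no
String 3 '(()())()(()()())()()()(()()())((())(()))': depth seq [1 2 1 2 1 0 1 0 1 2 1 2 1 2 1 0 1 0 1 0 1 0 1 2 1 2 1 2 1 0 1 2 3 2 1 2 3 2 1 0]
  -> pairs=20 depth=3 groups=8 -> no
String 4 '()()(((())))(()(()(())())())(()()()()(()))(())': depth seq [1 0 1 0 1 2 3 4 3 2 1 0 1 2 1 2 3 2 3 4 3 2 3 2 1 2 1 0 1 2 1 2 1 2 1 2 1 2 3 2 1 0 1 2 1 0]
  -> pairs=23 depth=4 groups=6 -> no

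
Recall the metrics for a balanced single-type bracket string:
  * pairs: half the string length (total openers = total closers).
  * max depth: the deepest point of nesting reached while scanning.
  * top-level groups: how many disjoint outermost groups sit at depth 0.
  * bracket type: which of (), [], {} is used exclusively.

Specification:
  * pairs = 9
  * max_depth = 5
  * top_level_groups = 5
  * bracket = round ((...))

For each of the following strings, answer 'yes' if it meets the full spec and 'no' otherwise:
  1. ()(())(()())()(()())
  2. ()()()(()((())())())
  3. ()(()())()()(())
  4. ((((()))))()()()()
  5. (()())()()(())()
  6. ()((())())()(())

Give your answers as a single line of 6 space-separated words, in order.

String 1 '()(())(()())()(()())': depth seq [1 0 1 2 1 0 1 2 1 2 1 0 1 0 1 2 1 2 1 0]
  -> pairs=10 depth=2 groups=5 -> no
String 2 '()()()(()((())())())': depth seq [1 0 1 0 1 0 1 2 1 2 3 4 3 2 3 2 1 2 1 0]
  -> pairs=10 depth=4 groups=4 -> no
String 3 '()(()())()()(())': depth seq [1 0 1 2 1 2 1 0 1 0 1 0 1 2 1 0]
  -> pairs=8 depth=2 groups=5 -> no
String 4 '((((()))))()()()()': depth seq [1 2 3 4 5 4 3 2 1 0 1 0 1 0 1 0 1 0]
  -> pairs=9 depth=5 groups=5 -> yes
String 5 '(()())()()(())()': depth seq [1 2 1 2 1 0 1 0 1 0 1 2 1 0 1 0]
  -> pairs=8 depth=2 groups=5 -> no
String 6 '()((())())()(())': depth seq [1 0 1 2 3 2 1 2 1 0 1 0 1 2 1 0]
  -> pairs=8 depth=3 groups=4 -> no

Answer: no no no yes no no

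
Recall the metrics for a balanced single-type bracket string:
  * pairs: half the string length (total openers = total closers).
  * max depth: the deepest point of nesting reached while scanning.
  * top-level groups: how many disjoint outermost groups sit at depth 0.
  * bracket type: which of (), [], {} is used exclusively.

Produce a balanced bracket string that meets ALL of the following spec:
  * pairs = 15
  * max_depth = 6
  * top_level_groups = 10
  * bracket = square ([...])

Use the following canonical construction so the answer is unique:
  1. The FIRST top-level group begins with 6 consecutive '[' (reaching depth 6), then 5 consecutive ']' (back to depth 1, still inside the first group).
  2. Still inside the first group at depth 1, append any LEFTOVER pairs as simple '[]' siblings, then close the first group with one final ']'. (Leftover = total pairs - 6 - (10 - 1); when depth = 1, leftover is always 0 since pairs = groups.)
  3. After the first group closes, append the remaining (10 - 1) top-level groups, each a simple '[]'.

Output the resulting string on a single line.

Spec: pairs=15 depth=6 groups=10
Leftover pairs = 15 - 6 - (10-1) = 0
First group: deep chain of depth 6 + 0 sibling pairs
Remaining 9 groups: simple '[]' each

Answer: [[[[[[]]]]]][][][][][][][][][]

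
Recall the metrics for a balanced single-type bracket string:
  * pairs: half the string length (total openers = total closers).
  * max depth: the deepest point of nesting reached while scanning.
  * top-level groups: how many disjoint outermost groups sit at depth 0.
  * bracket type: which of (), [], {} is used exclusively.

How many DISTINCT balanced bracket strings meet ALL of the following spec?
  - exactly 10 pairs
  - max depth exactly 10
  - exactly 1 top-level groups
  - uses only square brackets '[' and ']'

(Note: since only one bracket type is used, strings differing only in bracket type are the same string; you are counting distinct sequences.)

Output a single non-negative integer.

Spec: pairs=10 depth=10 groups=1
Count(depth <= 10) = 4862
Count(depth <= 9) = 4861
Count(depth == 10) = 4862 - 4861 = 1

Answer: 1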